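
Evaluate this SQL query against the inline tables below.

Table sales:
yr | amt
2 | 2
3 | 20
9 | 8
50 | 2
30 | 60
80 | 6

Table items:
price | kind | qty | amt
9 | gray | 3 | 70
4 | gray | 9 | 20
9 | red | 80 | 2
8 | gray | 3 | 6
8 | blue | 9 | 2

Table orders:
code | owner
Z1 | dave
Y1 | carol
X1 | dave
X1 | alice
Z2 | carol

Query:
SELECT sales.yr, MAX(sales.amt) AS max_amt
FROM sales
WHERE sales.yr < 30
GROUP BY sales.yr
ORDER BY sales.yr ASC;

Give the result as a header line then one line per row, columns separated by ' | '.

== RESULT ==
sales.yr | max_amt
2 | 2
3 | 20
9 | 8

Derivation:
After WHERE (3 rows):
sales.yr | sales.amt
2 | 2
3 | 20
9 | 8
After GROUP BY (3 rows):
sales.yr | max_amt
2 | 2
3 | 20
9 | 8
After ORDER BY (3 rows):
sales.yr | max_amt
2 | 2
3 | 20
9 | 8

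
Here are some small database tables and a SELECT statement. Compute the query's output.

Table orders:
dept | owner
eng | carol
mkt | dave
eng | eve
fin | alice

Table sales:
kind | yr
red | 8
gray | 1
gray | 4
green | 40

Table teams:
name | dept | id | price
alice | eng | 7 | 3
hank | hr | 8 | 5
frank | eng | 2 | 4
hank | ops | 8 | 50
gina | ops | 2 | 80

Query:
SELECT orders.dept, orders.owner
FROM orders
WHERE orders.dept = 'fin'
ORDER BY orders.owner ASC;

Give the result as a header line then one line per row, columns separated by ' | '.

After WHERE (1 rows):
orders.dept | orders.owner
fin | alice
After SELECT (1 rows):
orders.dept | orders.owner
fin | alice
After ORDER BY (1 rows):
orders.dept | orders.owner
fin | alice

== RESULT ==
orders.dept | orders.owner
fin | alice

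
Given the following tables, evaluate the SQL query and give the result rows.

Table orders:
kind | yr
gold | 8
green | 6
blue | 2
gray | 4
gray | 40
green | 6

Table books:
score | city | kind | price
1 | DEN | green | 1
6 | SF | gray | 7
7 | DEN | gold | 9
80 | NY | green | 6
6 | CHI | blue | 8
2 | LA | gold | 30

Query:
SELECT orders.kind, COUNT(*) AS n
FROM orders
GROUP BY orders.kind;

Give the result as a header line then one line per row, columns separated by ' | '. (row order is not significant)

After GROUP BY (4 rows):
orders.kind | n
gold | 1
green | 2
blue | 1
gray | 2

== RESULT ==
orders.kind | n
gold | 1
green | 2
blue | 1
gray | 2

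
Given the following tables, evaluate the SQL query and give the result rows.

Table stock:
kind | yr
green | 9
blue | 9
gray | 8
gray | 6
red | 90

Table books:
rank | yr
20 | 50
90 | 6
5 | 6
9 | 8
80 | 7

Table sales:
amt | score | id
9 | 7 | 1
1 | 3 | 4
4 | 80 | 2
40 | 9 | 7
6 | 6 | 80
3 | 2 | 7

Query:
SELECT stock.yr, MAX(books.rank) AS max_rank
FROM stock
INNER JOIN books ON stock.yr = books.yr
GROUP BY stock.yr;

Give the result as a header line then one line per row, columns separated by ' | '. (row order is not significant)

== RESULT ==
stock.yr | max_rank
8 | 9
6 | 90

Derivation:
After JOIN books (3 rows):
stock.kind | stock.yr | books.rank | books.yr
gray | 8 | 9 | 8
gray | 6 | 90 | 6
gray | 6 | 5 | 6
After GROUP BY (2 rows):
stock.yr | max_rank
8 | 9
6 | 90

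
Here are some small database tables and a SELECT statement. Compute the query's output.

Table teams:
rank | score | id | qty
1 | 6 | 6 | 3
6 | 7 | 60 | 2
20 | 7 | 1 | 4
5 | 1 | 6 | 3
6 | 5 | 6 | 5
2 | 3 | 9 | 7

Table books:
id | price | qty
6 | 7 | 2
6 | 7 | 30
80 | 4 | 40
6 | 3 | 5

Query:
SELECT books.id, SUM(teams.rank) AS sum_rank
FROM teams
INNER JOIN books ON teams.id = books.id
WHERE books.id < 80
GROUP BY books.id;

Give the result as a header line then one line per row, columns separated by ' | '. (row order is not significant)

After JOIN books (9 rows):
teams.rank | teams.score | teams.id | teams.qty | books.id | books.price | books.qty
1 | 6 | 6 | 3 | 6 | 7 | 2
1 | 6 | 6 | 3 | 6 | 7 | 30
1 | 6 | 6 | 3 | 6 | 3 | 5
5 | 1 | 6 | 3 | 6 | 7 | 2
5 | 1 | 6 | 3 | 6 | 7 | 30
5 | 1 | 6 | 3 | 6 | 3 | 5
6 | 5 | 6 | 5 | 6 | 7 | 2
6 | 5 | 6 | 5 | 6 | 7 | 30
6 | 5 | 6 | 5 | 6 | 3 | 5
After WHERE (9 rows):
teams.rank | teams.score | teams.id | teams.qty | books.id | books.price | books.qty
1 | 6 | 6 | 3 | 6 | 7 | 2
1 | 6 | 6 | 3 | 6 | 7 | 30
1 | 6 | 6 | 3 | 6 | 3 | 5
5 | 1 | 6 | 3 | 6 | 7 | 2
5 | 1 | 6 | 3 | 6 | 7 | 30
5 | 1 | 6 | 3 | 6 | 3 | 5
6 | 5 | 6 | 5 | 6 | 7 | 2
6 | 5 | 6 | 5 | 6 | 7 | 30
6 | 5 | 6 | 5 | 6 | 3 | 5
After GROUP BY (1 rows):
books.id | sum_rank
6 | 36

== RESULT ==
books.id | sum_rank
6 | 36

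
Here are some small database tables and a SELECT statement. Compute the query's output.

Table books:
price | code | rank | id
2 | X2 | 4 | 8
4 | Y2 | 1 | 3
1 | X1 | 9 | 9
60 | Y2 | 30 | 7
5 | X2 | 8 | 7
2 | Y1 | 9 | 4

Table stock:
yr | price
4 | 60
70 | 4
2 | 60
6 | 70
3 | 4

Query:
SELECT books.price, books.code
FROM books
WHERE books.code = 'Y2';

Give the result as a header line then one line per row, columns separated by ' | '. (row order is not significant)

After WHERE (2 rows):
books.price | books.code | books.rank | books.id
4 | Y2 | 1 | 3
60 | Y2 | 30 | 7
After SELECT (2 rows):
books.price | books.code
4 | Y2
60 | Y2

== RESULT ==
books.price | books.code
4 | Y2
60 | Y2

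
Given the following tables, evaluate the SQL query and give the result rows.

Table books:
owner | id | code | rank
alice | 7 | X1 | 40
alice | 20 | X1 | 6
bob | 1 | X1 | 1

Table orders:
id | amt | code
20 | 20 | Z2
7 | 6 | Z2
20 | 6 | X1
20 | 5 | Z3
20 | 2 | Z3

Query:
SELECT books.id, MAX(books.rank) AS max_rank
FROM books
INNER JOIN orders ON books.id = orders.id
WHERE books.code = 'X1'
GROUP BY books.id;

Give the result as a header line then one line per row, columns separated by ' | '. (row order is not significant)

== RESULT ==
books.id | max_rank
7 | 40
20 | 6

Derivation:
After JOIN orders (5 rows):
books.owner | books.id | books.code | books.rank | orders.id | orders.amt | orders.code
alice | 7 | X1 | 40 | 7 | 6 | Z2
alice | 20 | X1 | 6 | 20 | 20 | Z2
alice | 20 | X1 | 6 | 20 | 6 | X1
alice | 20 | X1 | 6 | 20 | 5 | Z3
alice | 20 | X1 | 6 | 20 | 2 | Z3
After WHERE (5 rows):
books.owner | books.id | books.code | books.rank | orders.id | orders.amt | orders.code
alice | 7 | X1 | 40 | 7 | 6 | Z2
alice | 20 | X1 | 6 | 20 | 20 | Z2
alice | 20 | X1 | 6 | 20 | 6 | X1
alice | 20 | X1 | 6 | 20 | 5 | Z3
alice | 20 | X1 | 6 | 20 | 2 | Z3
After GROUP BY (2 rows):
books.id | max_rank
7 | 40
20 | 6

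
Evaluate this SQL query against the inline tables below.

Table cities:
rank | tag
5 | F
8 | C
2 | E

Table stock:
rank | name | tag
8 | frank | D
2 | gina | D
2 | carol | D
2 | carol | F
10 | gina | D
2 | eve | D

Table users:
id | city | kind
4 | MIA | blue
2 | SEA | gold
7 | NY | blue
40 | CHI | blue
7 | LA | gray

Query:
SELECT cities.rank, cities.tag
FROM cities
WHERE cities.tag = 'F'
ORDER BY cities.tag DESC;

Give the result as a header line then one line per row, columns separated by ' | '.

After WHERE (1 rows):
cities.rank | cities.tag
5 | F
After SELECT (1 rows):
cities.rank | cities.tag
5 | F
After ORDER BY (1 rows):
cities.rank | cities.tag
5 | F

== RESULT ==
cities.rank | cities.tag
5 | F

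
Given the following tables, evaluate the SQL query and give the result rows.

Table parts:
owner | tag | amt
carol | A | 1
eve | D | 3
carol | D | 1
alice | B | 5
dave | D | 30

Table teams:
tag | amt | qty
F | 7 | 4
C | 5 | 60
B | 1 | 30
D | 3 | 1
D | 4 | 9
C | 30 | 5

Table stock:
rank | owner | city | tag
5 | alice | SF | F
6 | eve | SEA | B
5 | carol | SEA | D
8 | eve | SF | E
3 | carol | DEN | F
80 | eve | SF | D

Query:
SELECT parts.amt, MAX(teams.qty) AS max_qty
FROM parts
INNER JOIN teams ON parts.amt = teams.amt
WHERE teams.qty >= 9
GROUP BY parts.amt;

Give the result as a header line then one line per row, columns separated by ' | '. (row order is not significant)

After JOIN teams (5 rows):
parts.owner | parts.tag | parts.amt | teams.tag | teams.amt | teams.qty
carol | A | 1 | B | 1 | 30
eve | D | 3 | D | 3 | 1
carol | D | 1 | B | 1 | 30
alice | B | 5 | C | 5 | 60
dave | D | 30 | C | 30 | 5
After WHERE (3 rows):
parts.owner | parts.tag | parts.amt | teams.tag | teams.amt | teams.qty
carol | A | 1 | B | 1 | 30
carol | D | 1 | B | 1 | 30
alice | B | 5 | C | 5 | 60
After GROUP BY (2 rows):
parts.amt | max_qty
1 | 30
5 | 60

== RESULT ==
parts.amt | max_qty
1 | 30
5 | 60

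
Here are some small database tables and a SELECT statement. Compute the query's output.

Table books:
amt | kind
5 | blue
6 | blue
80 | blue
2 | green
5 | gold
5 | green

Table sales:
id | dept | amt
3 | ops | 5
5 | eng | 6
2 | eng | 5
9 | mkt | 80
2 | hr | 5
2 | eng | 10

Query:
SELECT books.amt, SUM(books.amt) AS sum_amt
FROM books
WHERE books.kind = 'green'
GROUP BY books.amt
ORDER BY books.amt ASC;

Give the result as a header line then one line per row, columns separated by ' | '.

== RESULT ==
books.amt | sum_amt
2 | 2
5 | 5

Derivation:
After WHERE (2 rows):
books.amt | books.kind
2 | green
5 | green
After GROUP BY (2 rows):
books.amt | sum_amt
2 | 2
5 | 5
After ORDER BY (2 rows):
books.amt | sum_amt
2 | 2
5 | 5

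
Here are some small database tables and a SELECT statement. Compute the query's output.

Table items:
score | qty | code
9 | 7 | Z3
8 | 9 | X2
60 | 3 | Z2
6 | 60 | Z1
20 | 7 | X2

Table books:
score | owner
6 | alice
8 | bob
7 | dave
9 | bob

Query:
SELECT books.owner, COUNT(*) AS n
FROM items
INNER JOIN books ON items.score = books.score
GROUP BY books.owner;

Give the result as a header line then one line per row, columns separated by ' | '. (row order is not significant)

== RESULT ==
books.owner | n
bob | 2
alice | 1

Derivation:
After JOIN books (3 rows):
items.score | items.qty | items.code | books.score | books.owner
9 | 7 | Z3 | 9 | bob
8 | 9 | X2 | 8 | bob
6 | 60 | Z1 | 6 | alice
After GROUP BY (2 rows):
books.owner | n
bob | 2
alice | 1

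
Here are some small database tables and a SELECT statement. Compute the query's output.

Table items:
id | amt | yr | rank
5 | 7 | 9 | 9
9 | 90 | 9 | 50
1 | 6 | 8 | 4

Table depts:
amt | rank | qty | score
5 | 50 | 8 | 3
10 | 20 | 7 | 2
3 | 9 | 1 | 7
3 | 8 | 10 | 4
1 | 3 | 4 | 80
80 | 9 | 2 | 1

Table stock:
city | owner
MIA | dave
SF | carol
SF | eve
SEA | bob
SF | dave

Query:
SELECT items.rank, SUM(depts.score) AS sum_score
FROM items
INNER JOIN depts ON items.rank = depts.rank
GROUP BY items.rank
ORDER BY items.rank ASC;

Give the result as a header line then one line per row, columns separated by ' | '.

After JOIN depts (3 rows):
items.id | items.amt | items.yr | items.rank | depts.amt | depts.rank | depts.qty | depts.score
5 | 7 | 9 | 9 | 3 | 9 | 1 | 7
5 | 7 | 9 | 9 | 80 | 9 | 2 | 1
9 | 90 | 9 | 50 | 5 | 50 | 8 | 3
After GROUP BY (2 rows):
items.rank | sum_score
9 | 8
50 | 3
After ORDER BY (2 rows):
items.rank | sum_score
9 | 8
50 | 3

== RESULT ==
items.rank | sum_score
9 | 8
50 | 3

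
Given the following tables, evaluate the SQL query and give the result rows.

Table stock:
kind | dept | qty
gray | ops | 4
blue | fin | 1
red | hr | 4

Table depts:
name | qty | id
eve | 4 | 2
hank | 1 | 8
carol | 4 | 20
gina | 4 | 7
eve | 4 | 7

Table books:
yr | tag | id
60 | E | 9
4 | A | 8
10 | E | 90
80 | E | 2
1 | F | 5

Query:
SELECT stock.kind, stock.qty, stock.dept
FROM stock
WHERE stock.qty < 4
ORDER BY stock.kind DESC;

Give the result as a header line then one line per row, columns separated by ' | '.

== RESULT ==
stock.kind | stock.qty | stock.dept
blue | 1 | fin

Derivation:
After WHERE (1 rows):
stock.kind | stock.dept | stock.qty
blue | fin | 1
After SELECT (1 rows):
stock.kind | stock.qty | stock.dept
blue | 1 | fin
After ORDER BY (1 rows):
stock.kind | stock.qty | stock.dept
blue | 1 | fin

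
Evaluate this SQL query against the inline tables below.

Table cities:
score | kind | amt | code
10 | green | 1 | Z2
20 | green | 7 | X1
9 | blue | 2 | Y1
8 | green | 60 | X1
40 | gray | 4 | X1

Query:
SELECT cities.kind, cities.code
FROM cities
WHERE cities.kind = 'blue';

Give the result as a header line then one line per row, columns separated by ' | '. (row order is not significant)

After WHERE (1 rows):
cities.score | cities.kind | cities.amt | cities.code
9 | blue | 2 | Y1
After SELECT (1 rows):
cities.kind | cities.code
blue | Y1

== RESULT ==
cities.kind | cities.code
blue | Y1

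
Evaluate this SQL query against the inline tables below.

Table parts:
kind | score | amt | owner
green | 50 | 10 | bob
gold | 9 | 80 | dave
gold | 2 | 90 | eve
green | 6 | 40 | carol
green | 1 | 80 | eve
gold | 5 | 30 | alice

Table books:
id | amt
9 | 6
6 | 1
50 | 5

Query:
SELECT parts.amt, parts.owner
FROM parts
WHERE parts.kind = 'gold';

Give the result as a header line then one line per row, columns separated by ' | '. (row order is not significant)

After WHERE (3 rows):
parts.kind | parts.score | parts.amt | parts.owner
gold | 9 | 80 | dave
gold | 2 | 90 | eve
gold | 5 | 30 | alice
After SELECT (3 rows):
parts.amt | parts.owner
80 | dave
90 | eve
30 | alice

== RESULT ==
parts.amt | parts.owner
80 | dave
90 | eve
30 | alice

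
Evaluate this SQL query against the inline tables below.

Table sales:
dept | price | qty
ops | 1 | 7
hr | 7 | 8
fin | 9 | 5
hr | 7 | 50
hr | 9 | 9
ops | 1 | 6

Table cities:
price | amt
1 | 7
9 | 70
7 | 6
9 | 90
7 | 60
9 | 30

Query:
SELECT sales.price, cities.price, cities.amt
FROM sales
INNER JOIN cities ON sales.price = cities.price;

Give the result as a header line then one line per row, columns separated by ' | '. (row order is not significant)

== RESULT ==
sales.price | cities.price | cities.amt
1 | 1 | 7
7 | 7 | 6
7 | 7 | 60
9 | 9 | 70
9 | 9 | 90
9 | 9 | 30
7 | 7 | 6
7 | 7 | 60
9 | 9 | 70
9 | 9 | 90
9 | 9 | 30
1 | 1 | 7

Derivation:
After JOIN cities (12 rows):
sales.dept | sales.price | sales.qty | cities.price | cities.amt
ops | 1 | 7 | 1 | 7
hr | 7 | 8 | 7 | 6
hr | 7 | 8 | 7 | 60
fin | 9 | 5 | 9 | 70
fin | 9 | 5 | 9 | 90
fin | 9 | 5 | 9 | 30
hr | 7 | 50 | 7 | 6
hr | 7 | 50 | 7 | 60
hr | 9 | 9 | 9 | 70
hr | 9 | 9 | 9 | 90
hr | 9 | 9 | 9 | 30
ops | 1 | 6 | 1 | 7
After SELECT (12 rows):
sales.price | cities.price | cities.amt
1 | 1 | 7
7 | 7 | 6
7 | 7 | 60
9 | 9 | 70
9 | 9 | 90
9 | 9 | 30
7 | 7 | 6
7 | 7 | 60
9 | 9 | 70
9 | 9 | 90
9 | 9 | 30
1 | 1 | 7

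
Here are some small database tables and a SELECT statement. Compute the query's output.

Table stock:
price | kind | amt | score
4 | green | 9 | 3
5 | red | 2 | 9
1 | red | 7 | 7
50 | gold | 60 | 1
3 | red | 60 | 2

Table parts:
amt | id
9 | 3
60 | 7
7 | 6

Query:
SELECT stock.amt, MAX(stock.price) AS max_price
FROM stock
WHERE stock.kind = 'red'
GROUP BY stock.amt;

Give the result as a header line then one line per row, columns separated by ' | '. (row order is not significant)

After WHERE (3 rows):
stock.price | stock.kind | stock.amt | stock.score
5 | red | 2 | 9
1 | red | 7 | 7
3 | red | 60 | 2
After GROUP BY (3 rows):
stock.amt | max_price
2 | 5
7 | 1
60 | 3

== RESULT ==
stock.amt | max_price
2 | 5
7 | 1
60 | 3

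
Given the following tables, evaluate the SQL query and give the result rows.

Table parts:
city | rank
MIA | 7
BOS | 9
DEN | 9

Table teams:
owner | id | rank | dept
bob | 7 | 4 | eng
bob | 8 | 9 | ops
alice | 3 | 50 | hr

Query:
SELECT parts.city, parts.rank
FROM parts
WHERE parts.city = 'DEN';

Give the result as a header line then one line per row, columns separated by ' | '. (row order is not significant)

After WHERE (1 rows):
parts.city | parts.rank
DEN | 9
After SELECT (1 rows):
parts.city | parts.rank
DEN | 9

== RESULT ==
parts.city | parts.rank
DEN | 9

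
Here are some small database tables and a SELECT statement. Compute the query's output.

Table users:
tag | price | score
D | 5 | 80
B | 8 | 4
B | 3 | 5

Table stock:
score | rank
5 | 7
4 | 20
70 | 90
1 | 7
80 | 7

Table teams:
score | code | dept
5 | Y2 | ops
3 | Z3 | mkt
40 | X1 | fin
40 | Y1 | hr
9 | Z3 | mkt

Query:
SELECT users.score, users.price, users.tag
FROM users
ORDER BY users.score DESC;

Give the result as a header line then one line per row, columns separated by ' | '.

== RESULT ==
users.score | users.price | users.tag
80 | 5 | D
5 | 3 | B
4 | 8 | B

Derivation:
After SELECT (3 rows):
users.score | users.price | users.tag
80 | 5 | D
4 | 8 | B
5 | 3 | B
After ORDER BY (3 rows):
users.score | users.price | users.tag
80 | 5 | D
5 | 3 | B
4 | 8 | B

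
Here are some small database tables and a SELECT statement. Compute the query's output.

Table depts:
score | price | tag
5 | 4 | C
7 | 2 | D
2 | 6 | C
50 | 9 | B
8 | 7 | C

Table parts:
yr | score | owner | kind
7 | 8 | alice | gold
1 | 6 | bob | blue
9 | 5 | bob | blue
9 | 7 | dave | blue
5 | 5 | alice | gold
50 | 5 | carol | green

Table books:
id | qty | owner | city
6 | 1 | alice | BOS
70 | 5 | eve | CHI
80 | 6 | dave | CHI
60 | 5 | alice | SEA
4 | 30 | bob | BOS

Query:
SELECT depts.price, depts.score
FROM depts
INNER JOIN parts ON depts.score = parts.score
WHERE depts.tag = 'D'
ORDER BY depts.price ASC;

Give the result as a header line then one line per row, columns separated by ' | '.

== RESULT ==
depts.price | depts.score
2 | 7

Derivation:
After JOIN parts (5 rows):
depts.score | depts.price | depts.tag | parts.yr | parts.score | parts.owner | parts.kind
5 | 4 | C | 9 | 5 | bob | blue
5 | 4 | C | 5 | 5 | alice | gold
5 | 4 | C | 50 | 5 | carol | green
7 | 2 | D | 9 | 7 | dave | blue
8 | 7 | C | 7 | 8 | alice | gold
After WHERE (1 rows):
depts.score | depts.price | depts.tag | parts.yr | parts.score | parts.owner | parts.kind
7 | 2 | D | 9 | 7 | dave | blue
After SELECT (1 rows):
depts.price | depts.score
2 | 7
After ORDER BY (1 rows):
depts.price | depts.score
2 | 7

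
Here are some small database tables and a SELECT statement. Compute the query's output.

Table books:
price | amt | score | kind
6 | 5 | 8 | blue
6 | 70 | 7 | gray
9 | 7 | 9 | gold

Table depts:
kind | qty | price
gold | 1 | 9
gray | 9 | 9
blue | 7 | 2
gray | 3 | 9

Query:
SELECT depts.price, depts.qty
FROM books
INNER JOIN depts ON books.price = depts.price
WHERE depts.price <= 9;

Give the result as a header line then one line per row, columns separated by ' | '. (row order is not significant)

After JOIN depts (3 rows):
books.price | books.amt | books.score | books.kind | depts.kind | depts.qty | depts.price
9 | 7 | 9 | gold | gold | 1 | 9
9 | 7 | 9 | gold | gray | 9 | 9
9 | 7 | 9 | gold | gray | 3 | 9
After WHERE (3 rows):
books.price | books.amt | books.score | books.kind | depts.kind | depts.qty | depts.price
9 | 7 | 9 | gold | gold | 1 | 9
9 | 7 | 9 | gold | gray | 9 | 9
9 | 7 | 9 | gold | gray | 3 | 9
After SELECT (3 rows):
depts.price | depts.qty
9 | 1
9 | 9
9 | 3

== RESULT ==
depts.price | depts.qty
9 | 1
9 | 9
9 | 3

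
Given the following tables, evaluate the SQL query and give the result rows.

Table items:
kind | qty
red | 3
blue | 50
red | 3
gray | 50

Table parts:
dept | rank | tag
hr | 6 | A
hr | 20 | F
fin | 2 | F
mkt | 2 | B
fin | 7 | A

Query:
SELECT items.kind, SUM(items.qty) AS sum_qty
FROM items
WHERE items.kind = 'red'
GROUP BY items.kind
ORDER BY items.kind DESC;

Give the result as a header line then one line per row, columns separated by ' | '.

After WHERE (2 rows):
items.kind | items.qty
red | 3
red | 3
After GROUP BY (1 rows):
items.kind | sum_qty
red | 6
After ORDER BY (1 rows):
items.kind | sum_qty
red | 6

== RESULT ==
items.kind | sum_qty
red | 6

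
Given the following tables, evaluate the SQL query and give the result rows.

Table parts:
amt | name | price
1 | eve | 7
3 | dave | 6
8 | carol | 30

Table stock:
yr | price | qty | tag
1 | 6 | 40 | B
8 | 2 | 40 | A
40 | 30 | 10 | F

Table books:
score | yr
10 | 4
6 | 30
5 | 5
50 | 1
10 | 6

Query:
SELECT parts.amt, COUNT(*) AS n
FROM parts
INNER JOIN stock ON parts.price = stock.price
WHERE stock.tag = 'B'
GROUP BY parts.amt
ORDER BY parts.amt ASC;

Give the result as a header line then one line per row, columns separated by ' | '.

After JOIN stock (2 rows):
parts.amt | parts.name | parts.price | stock.yr | stock.price | stock.qty | stock.tag
3 | dave | 6 | 1 | 6 | 40 | B
8 | carol | 30 | 40 | 30 | 10 | F
After WHERE (1 rows):
parts.amt | parts.name | parts.price | stock.yr | stock.price | stock.qty | stock.tag
3 | dave | 6 | 1 | 6 | 40 | B
After GROUP BY (1 rows):
parts.amt | n
3 | 1
After ORDER BY (1 rows):
parts.amt | n
3 | 1

== RESULT ==
parts.amt | n
3 | 1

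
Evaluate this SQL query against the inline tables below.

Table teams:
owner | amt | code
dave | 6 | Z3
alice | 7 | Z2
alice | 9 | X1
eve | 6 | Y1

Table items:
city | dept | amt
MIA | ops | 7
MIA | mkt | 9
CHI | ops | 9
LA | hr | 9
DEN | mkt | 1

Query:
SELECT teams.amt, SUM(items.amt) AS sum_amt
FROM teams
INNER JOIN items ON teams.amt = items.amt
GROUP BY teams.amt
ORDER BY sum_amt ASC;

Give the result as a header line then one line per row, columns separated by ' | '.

After JOIN items (4 rows):
teams.owner | teams.amt | teams.code | items.city | items.dept | items.amt
alice | 7 | Z2 | MIA | ops | 7
alice | 9 | X1 | MIA | mkt | 9
alice | 9 | X1 | CHI | ops | 9
alice | 9 | X1 | LA | hr | 9
After GROUP BY (2 rows):
teams.amt | sum_amt
7 | 7
9 | 27
After ORDER BY (2 rows):
teams.amt | sum_amt
7 | 7
9 | 27

== RESULT ==
teams.amt | sum_amt
7 | 7
9 | 27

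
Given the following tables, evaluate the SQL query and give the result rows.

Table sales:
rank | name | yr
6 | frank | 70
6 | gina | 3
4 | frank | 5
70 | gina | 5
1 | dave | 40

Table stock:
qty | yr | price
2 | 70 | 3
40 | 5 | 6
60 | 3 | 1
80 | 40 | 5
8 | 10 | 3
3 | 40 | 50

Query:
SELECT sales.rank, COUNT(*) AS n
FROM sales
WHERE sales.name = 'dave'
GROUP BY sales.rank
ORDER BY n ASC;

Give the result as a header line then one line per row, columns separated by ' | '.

After WHERE (1 rows):
sales.rank | sales.name | sales.yr
1 | dave | 40
After GROUP BY (1 rows):
sales.rank | n
1 | 1
After ORDER BY (1 rows):
sales.rank | n
1 | 1

== RESULT ==
sales.rank | n
1 | 1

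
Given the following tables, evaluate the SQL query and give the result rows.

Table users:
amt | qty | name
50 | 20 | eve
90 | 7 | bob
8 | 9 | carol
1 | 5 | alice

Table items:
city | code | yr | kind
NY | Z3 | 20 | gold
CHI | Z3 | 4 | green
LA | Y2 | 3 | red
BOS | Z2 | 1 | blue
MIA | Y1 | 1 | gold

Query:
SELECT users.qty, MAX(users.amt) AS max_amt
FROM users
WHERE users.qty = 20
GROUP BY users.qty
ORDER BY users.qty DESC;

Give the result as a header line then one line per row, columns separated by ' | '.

== RESULT ==
users.qty | max_amt
20 | 50

Derivation:
After WHERE (1 rows):
users.amt | users.qty | users.name
50 | 20 | eve
After GROUP BY (1 rows):
users.qty | max_amt
20 | 50
After ORDER BY (1 rows):
users.qty | max_amt
20 | 50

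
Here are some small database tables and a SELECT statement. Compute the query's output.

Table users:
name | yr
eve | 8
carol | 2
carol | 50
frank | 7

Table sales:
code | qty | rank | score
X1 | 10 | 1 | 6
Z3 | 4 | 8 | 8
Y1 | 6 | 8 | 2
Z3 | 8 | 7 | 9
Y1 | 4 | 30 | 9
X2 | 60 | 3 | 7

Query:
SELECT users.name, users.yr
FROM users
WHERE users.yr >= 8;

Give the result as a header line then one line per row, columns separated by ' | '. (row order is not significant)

After WHERE (2 rows):
users.name | users.yr
eve | 8
carol | 50
After SELECT (2 rows):
users.name | users.yr
eve | 8
carol | 50

== RESULT ==
users.name | users.yr
eve | 8
carol | 50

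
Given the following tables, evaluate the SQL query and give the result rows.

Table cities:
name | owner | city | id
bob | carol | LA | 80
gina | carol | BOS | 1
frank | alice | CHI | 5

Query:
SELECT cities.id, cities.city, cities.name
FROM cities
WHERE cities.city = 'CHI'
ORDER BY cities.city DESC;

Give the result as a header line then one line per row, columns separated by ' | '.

After WHERE (1 rows):
cities.name | cities.owner | cities.city | cities.id
frank | alice | CHI | 5
After SELECT (1 rows):
cities.id | cities.city | cities.name
5 | CHI | frank
After ORDER BY (1 rows):
cities.id | cities.city | cities.name
5 | CHI | frank

== RESULT ==
cities.id | cities.city | cities.name
5 | CHI | frank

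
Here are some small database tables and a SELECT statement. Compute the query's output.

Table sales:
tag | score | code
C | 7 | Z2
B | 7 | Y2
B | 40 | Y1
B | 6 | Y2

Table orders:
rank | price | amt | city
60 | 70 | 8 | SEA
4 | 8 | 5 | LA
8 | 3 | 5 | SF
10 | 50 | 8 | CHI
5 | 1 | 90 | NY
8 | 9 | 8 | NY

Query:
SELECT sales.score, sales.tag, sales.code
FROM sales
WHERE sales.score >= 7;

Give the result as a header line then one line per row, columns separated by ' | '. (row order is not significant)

== RESULT ==
sales.score | sales.tag | sales.code
7 | C | Z2
7 | B | Y2
40 | B | Y1

Derivation:
After WHERE (3 rows):
sales.tag | sales.score | sales.code
C | 7 | Z2
B | 7 | Y2
B | 40 | Y1
After SELECT (3 rows):
sales.score | sales.tag | sales.code
7 | C | Z2
7 | B | Y2
40 | B | Y1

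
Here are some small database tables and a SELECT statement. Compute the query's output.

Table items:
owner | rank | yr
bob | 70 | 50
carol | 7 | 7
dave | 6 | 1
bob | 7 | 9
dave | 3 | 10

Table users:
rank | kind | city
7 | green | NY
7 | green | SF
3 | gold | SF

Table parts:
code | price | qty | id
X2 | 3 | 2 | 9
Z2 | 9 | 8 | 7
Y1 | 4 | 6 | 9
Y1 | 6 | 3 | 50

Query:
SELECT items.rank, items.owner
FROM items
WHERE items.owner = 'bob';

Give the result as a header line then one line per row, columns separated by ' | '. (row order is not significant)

After WHERE (2 rows):
items.owner | items.rank | items.yr
bob | 70 | 50
bob | 7 | 9
After SELECT (2 rows):
items.rank | items.owner
70 | bob
7 | bob

== RESULT ==
items.rank | items.owner
70 | bob
7 | bob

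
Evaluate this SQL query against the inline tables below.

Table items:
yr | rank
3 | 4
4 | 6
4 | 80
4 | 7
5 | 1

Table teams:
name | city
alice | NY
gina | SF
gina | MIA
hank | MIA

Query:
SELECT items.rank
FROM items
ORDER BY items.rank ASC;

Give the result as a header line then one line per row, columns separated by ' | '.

== RESULT ==
items.rank
1
4
6
7
80

Derivation:
After SELECT (5 rows):
items.rank
4
6
80
7
1
After ORDER BY (5 rows):
items.rank
1
4
6
7
80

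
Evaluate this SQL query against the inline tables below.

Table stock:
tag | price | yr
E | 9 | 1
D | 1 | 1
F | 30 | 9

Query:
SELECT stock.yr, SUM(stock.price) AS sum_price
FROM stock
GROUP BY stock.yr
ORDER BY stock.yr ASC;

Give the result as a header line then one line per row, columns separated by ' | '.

After GROUP BY (2 rows):
stock.yr | sum_price
1 | 10
9 | 30
After ORDER BY (2 rows):
stock.yr | sum_price
1 | 10
9 | 30

== RESULT ==
stock.yr | sum_price
1 | 10
9 | 30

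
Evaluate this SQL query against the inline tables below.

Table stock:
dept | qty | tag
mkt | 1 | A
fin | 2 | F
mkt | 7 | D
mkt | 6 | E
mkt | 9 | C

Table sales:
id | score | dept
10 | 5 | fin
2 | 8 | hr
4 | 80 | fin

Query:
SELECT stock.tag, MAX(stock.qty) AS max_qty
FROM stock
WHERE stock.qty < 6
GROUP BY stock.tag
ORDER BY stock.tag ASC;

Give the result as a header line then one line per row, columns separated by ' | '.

== RESULT ==
stock.tag | max_qty
A | 1
F | 2

Derivation:
After WHERE (2 rows):
stock.dept | stock.qty | stock.tag
mkt | 1 | A
fin | 2 | F
After GROUP BY (2 rows):
stock.tag | max_qty
A | 1
F | 2
After ORDER BY (2 rows):
stock.tag | max_qty
A | 1
F | 2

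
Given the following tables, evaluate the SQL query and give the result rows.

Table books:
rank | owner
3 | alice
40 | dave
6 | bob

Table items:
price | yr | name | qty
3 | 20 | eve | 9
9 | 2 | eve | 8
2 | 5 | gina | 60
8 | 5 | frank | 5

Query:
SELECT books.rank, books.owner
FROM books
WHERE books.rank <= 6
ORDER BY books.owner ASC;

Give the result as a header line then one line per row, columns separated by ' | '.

After WHERE (2 rows):
books.rank | books.owner
3 | alice
6 | bob
After SELECT (2 rows):
books.rank | books.owner
3 | alice
6 | bob
After ORDER BY (2 rows):
books.rank | books.owner
3 | alice
6 | bob

== RESULT ==
books.rank | books.owner
3 | alice
6 | bob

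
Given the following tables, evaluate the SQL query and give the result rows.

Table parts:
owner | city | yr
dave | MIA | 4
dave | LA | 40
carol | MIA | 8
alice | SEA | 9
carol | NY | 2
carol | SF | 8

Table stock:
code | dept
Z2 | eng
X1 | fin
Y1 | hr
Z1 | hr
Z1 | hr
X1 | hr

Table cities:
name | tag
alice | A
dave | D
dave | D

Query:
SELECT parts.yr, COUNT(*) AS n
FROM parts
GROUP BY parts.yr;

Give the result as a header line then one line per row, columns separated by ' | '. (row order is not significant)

After GROUP BY (5 rows):
parts.yr | n
4 | 1
40 | 1
8 | 2
9 | 1
2 | 1

== RESULT ==
parts.yr | n
4 | 1
40 | 1
8 | 2
9 | 1
2 | 1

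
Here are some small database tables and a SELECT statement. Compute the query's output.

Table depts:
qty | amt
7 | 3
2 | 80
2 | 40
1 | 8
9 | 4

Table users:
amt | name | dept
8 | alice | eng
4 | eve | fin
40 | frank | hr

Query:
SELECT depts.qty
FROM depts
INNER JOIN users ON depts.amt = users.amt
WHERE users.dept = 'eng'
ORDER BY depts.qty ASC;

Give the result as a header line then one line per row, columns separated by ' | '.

After JOIN users (3 rows):
depts.qty | depts.amt | users.amt | users.name | users.dept
2 | 40 | 40 | frank | hr
1 | 8 | 8 | alice | eng
9 | 4 | 4 | eve | fin
After WHERE (1 rows):
depts.qty | depts.amt | users.amt | users.name | users.dept
1 | 8 | 8 | alice | eng
After SELECT (1 rows):
depts.qty
1
After ORDER BY (1 rows):
depts.qty
1

== RESULT ==
depts.qty
1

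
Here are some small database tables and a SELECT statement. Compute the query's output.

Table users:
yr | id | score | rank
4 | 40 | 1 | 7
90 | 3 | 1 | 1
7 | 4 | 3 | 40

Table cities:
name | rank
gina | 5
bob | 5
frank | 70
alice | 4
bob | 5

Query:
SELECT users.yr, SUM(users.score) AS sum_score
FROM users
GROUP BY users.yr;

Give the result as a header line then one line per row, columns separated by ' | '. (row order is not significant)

== RESULT ==
users.yr | sum_score
4 | 1
90 | 1
7 | 3

Derivation:
After GROUP BY (3 rows):
users.yr | sum_score
4 | 1
90 | 1
7 | 3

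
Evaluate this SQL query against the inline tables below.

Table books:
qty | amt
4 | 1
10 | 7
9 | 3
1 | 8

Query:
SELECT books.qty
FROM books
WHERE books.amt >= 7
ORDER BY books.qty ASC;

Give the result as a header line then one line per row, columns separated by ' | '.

== RESULT ==
books.qty
1
10

Derivation:
After WHERE (2 rows):
books.qty | books.amt
10 | 7
1 | 8
After SELECT (2 rows):
books.qty
10
1
After ORDER BY (2 rows):
books.qty
1
10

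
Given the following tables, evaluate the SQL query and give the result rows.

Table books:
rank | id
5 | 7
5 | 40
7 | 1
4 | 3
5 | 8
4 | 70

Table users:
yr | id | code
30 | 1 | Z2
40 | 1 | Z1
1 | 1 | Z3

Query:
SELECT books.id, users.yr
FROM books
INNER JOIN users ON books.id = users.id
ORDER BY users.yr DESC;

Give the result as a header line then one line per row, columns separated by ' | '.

== RESULT ==
books.id | users.yr
1 | 40
1 | 30
1 | 1

Derivation:
After JOIN users (3 rows):
books.rank | books.id | users.yr | users.id | users.code
7 | 1 | 30 | 1 | Z2
7 | 1 | 40 | 1 | Z1
7 | 1 | 1 | 1 | Z3
After SELECT (3 rows):
books.id | users.yr
1 | 30
1 | 40
1 | 1
After ORDER BY (3 rows):
books.id | users.yr
1 | 40
1 | 30
1 | 1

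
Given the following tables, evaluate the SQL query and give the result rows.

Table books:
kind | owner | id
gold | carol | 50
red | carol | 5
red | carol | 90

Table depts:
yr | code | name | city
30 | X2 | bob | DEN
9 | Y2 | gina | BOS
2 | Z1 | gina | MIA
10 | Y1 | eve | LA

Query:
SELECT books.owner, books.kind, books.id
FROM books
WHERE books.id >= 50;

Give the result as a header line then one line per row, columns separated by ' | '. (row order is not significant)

== RESULT ==
books.owner | books.kind | books.id
carol | gold | 50
carol | red | 90

Derivation:
After WHERE (2 rows):
books.kind | books.owner | books.id
gold | carol | 50
red | carol | 90
After SELECT (2 rows):
books.owner | books.kind | books.id
carol | gold | 50
carol | red | 90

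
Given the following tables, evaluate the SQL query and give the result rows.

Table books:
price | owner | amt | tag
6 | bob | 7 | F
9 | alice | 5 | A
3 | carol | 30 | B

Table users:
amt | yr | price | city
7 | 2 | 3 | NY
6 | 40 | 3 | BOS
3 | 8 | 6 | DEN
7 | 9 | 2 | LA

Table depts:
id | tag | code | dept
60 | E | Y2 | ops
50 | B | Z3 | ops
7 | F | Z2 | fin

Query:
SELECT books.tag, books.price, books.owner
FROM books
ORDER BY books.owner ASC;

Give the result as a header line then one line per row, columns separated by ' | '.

== RESULT ==
books.tag | books.price | books.owner
A | 9 | alice
F | 6 | bob
B | 3 | carol

Derivation:
After SELECT (3 rows):
books.tag | books.price | books.owner
F | 6 | bob
A | 9 | alice
B | 3 | carol
After ORDER BY (3 rows):
books.tag | books.price | books.owner
A | 9 | alice
F | 6 | bob
B | 3 | carol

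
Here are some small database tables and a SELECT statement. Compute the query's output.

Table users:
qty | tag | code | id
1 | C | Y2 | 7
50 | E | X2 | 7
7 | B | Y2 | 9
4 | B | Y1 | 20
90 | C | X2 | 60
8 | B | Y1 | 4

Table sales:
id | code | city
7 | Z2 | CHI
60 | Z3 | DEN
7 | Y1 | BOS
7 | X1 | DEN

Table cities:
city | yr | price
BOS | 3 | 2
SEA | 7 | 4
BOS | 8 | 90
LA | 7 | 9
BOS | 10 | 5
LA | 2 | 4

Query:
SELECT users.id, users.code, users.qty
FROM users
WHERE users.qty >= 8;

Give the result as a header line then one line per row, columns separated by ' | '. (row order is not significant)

After WHERE (3 rows):
users.qty | users.tag | users.code | users.id
50 | E | X2 | 7
90 | C | X2 | 60
8 | B | Y1 | 4
After SELECT (3 rows):
users.id | users.code | users.qty
7 | X2 | 50
60 | X2 | 90
4 | Y1 | 8

== RESULT ==
users.id | users.code | users.qty
7 | X2 | 50
60 | X2 | 90
4 | Y1 | 8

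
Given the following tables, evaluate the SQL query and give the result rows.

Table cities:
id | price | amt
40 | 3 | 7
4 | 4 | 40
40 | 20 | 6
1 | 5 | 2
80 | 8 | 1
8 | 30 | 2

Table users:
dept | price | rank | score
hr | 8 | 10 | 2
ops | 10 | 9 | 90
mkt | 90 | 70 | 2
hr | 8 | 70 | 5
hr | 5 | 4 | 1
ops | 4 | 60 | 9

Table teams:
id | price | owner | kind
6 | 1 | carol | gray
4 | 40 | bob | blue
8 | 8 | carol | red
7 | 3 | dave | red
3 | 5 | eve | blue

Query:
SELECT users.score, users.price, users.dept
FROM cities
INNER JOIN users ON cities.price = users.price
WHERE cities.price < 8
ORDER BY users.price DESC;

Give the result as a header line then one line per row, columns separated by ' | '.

== RESULT ==
users.score | users.price | users.dept
1 | 5 | hr
9 | 4 | ops

Derivation:
After JOIN users (4 rows):
cities.id | cities.price | cities.amt | users.dept | users.price | users.rank | users.score
4 | 4 | 40 | ops | 4 | 60 | 9
1 | 5 | 2 | hr | 5 | 4 | 1
80 | 8 | 1 | hr | 8 | 10 | 2
80 | 8 | 1 | hr | 8 | 70 | 5
After WHERE (2 rows):
cities.id | cities.price | cities.amt | users.dept | users.price | users.rank | users.score
4 | 4 | 40 | ops | 4 | 60 | 9
1 | 5 | 2 | hr | 5 | 4 | 1
After SELECT (2 rows):
users.score | users.price | users.dept
9 | 4 | ops
1 | 5 | hr
After ORDER BY (2 rows):
users.score | users.price | users.dept
1 | 5 | hr
9 | 4 | ops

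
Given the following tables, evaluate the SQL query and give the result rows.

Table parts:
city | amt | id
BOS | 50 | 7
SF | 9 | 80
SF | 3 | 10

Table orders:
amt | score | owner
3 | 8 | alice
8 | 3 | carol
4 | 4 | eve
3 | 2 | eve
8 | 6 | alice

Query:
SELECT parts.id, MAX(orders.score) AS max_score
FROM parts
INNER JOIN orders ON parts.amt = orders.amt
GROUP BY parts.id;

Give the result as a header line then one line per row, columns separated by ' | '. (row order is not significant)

== RESULT ==
parts.id | max_score
10 | 8

Derivation:
After JOIN orders (2 rows):
parts.city | parts.amt | parts.id | orders.amt | orders.score | orders.owner
SF | 3 | 10 | 3 | 8 | alice
SF | 3 | 10 | 3 | 2 | eve
After GROUP BY (1 rows):
parts.id | max_score
10 | 8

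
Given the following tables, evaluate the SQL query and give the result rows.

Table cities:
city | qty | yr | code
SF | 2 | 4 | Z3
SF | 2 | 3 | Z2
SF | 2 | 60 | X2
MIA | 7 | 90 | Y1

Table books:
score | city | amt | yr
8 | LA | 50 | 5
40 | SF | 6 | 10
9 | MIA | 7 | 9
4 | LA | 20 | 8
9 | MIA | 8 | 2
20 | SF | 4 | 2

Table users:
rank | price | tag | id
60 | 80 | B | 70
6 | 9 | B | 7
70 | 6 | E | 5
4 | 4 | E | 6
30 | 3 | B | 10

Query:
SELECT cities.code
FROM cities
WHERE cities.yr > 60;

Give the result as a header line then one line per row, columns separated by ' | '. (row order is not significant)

== RESULT ==
cities.code
Y1

Derivation:
After WHERE (1 rows):
cities.city | cities.qty | cities.yr | cities.code
MIA | 7 | 90 | Y1
After SELECT (1 rows):
cities.code
Y1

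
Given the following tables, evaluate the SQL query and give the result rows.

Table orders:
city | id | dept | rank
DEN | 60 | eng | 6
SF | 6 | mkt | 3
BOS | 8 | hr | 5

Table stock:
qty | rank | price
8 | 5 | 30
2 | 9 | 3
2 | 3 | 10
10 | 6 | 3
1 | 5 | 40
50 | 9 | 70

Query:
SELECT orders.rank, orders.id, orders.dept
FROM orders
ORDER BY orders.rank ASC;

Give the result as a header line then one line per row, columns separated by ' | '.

After SELECT (3 rows):
orders.rank | orders.id | orders.dept
6 | 60 | eng
3 | 6 | mkt
5 | 8 | hr
After ORDER BY (3 rows):
orders.rank | orders.id | orders.dept
3 | 6 | mkt
5 | 8 | hr
6 | 60 | eng

== RESULT ==
orders.rank | orders.id | orders.dept
3 | 6 | mkt
5 | 8 | hr
6 | 60 | eng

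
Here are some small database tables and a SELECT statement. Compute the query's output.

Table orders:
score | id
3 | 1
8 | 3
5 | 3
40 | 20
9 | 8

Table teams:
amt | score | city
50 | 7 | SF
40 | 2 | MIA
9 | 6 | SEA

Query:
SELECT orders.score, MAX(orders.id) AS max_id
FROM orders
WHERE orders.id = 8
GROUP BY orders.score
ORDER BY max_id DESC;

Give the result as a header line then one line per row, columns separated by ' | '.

After WHERE (1 rows):
orders.score | orders.id
9 | 8
After GROUP BY (1 rows):
orders.score | max_id
9 | 8
After ORDER BY (1 rows):
orders.score | max_id
9 | 8

== RESULT ==
orders.score | max_id
9 | 8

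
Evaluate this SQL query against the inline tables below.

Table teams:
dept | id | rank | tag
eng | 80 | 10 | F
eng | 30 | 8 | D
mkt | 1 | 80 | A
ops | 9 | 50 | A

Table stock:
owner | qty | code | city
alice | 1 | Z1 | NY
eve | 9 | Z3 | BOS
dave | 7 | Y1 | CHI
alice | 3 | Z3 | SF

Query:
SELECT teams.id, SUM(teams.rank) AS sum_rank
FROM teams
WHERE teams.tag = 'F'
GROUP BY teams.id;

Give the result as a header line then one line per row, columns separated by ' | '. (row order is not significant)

After WHERE (1 rows):
teams.dept | teams.id | teams.rank | teams.tag
eng | 80 | 10 | F
After GROUP BY (1 rows):
teams.id | sum_rank
80 | 10

== RESULT ==
teams.id | sum_rank
80 | 10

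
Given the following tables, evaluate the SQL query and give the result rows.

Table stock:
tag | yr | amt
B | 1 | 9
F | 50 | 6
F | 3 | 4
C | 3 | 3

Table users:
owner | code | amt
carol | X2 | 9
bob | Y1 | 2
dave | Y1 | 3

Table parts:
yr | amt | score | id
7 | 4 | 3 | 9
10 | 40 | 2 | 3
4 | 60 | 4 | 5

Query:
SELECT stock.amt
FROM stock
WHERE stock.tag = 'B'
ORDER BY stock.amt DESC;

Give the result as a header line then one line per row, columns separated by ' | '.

After WHERE (1 rows):
stock.tag | stock.yr | stock.amt
B | 1 | 9
After SELECT (1 rows):
stock.amt
9
After ORDER BY (1 rows):
stock.amt
9

== RESULT ==
stock.amt
9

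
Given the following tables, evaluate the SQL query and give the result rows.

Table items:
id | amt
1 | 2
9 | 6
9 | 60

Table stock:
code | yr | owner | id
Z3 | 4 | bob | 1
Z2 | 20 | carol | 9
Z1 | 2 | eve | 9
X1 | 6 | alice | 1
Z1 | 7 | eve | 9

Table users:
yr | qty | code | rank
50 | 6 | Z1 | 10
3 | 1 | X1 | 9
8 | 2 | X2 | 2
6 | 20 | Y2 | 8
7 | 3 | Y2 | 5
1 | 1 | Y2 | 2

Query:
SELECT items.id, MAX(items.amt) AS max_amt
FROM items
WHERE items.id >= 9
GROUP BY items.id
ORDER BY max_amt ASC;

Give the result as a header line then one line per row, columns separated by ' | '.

== RESULT ==
items.id | max_amt
9 | 60

Derivation:
After WHERE (2 rows):
items.id | items.amt
9 | 6
9 | 60
After GROUP BY (1 rows):
items.id | max_amt
9 | 60
After ORDER BY (1 rows):
items.id | max_amt
9 | 60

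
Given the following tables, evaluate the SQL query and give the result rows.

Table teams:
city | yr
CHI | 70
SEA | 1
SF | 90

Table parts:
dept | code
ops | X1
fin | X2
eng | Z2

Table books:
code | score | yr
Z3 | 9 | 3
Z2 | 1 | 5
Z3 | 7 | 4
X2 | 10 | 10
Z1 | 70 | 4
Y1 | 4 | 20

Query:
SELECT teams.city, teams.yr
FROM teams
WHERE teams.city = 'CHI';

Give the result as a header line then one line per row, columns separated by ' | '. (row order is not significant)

After WHERE (1 rows):
teams.city | teams.yr
CHI | 70
After SELECT (1 rows):
teams.city | teams.yr
CHI | 70

== RESULT ==
teams.city | teams.yr
CHI | 70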